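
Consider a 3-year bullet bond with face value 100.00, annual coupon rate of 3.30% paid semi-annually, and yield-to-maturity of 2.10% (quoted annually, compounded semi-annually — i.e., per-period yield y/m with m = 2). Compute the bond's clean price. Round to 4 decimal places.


Coupon per period c = face * coupon_rate / m = 1.650000
Periods per year m = 2; per-period yield y/m = 0.010500
Number of cashflows N = 6
Cashflows (t years, CF_t, discount factor 1/(1+y/m)^(m*t), PV):
  t = 0.5000: CF_t = 1.650000, DF = 0.989609, PV = 1.632855
  t = 1.0000: CF_t = 1.650000, DF = 0.979326, PV = 1.615888
  t = 1.5000: CF_t = 1.650000, DF = 0.969150, PV = 1.599098
  t = 2.0000: CF_t = 1.650000, DF = 0.959080, PV = 1.582482
  t = 2.5000: CF_t = 1.650000, DF = 0.949114, PV = 1.566038
  t = 3.0000: CF_t = 101.650000, DF = 0.939252, PV = 95.474958
Price P = sum_t PV_t = 103.471319

Answer: Price = 103.4713


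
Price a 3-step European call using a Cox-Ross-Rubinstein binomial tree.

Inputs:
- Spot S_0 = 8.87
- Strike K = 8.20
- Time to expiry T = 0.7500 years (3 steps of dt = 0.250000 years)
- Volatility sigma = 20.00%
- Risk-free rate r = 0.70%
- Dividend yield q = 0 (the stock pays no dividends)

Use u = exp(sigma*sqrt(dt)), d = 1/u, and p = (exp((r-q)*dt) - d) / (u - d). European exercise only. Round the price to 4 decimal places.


Answer: Price = V(0,0) = 1.0028

Derivation:
dt = T/N = 0.250000
u = exp(sigma*sqrt(dt)) = 1.105171; d = 1/u = 0.904837
p = (exp((r-q)*dt) - d) / (u - d) = 0.483764
Discount per step: exp(-r*dt) = 0.998252
Stock lattice S(k, i) with i counting down-moves:
  k=0: S(0,0) = 8.8700
  k=1: S(1,0) = 9.8029; S(1,1) = 8.0259
  k=2: S(2,0) = 10.8338; S(2,1) = 8.8700; S(2,2) = 7.2621
  k=3: S(3,0) = 11.9732; S(3,1) = 9.8029; S(3,2) = 8.0259; S(3,3) = 6.5711
Terminal payoffs V(N, i) = max(S_T - K, 0):
  V(3,0) = 3.773248; V(3,1) = 1.602866; V(3,2) = 0.000000; V(3,3) = 0.000000
Backward induction: V(k, i) = exp(-r*dt) * [p * V(k+1, i) + (1-p) * V(k+1, i+1)].
  V(2,0) = exp(-r*dt) * [p*3.773248 + (1-p)*1.602866] = 2.648180
  V(2,1) = exp(-r*dt) * [p*1.602866 + (1-p)*0.000000] = 0.774053
  V(2,2) = exp(-r*dt) * [p*0.000000 + (1-p)*0.000000] = 0.000000
  V(1,0) = exp(-r*dt) * [p*2.648180 + (1-p)*0.774053] = 1.677749
  V(1,1) = exp(-r*dt) * [p*0.774053 + (1-p)*0.000000] = 0.373804
  V(0,0) = exp(-r*dt) * [p*1.677749 + (1-p)*0.373804] = 1.002849


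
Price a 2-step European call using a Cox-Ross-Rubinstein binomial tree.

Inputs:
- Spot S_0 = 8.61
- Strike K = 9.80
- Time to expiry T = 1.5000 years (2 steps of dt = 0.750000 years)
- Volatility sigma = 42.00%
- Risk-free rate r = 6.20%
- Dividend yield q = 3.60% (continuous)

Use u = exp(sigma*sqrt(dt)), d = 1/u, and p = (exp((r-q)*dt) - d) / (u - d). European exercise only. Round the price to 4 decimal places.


dt = T/N = 0.750000
u = exp(sigma*sqrt(dt)) = 1.438687; d = 1/u = 0.695078
p = (exp((r-q)*dt) - d) / (u - d) = 0.436538
Discount per step: exp(-r*dt) = 0.954565
Stock lattice S(k, i) with i counting down-moves:
  k=0: S(0,0) = 8.6100
  k=1: S(1,0) = 12.3871; S(1,1) = 5.9846
  k=2: S(2,0) = 17.8211; S(2,1) = 8.6100; S(2,2) = 4.1598
Terminal payoffs V(N, i) = max(S_T - K, 0):
  V(2,0) = 8.021145; V(2,1) = 0.000000; V(2,2) = 0.000000
Backward induction: V(k, i) = exp(-r*dt) * [p * V(k+1, i) + (1-p) * V(k+1, i+1)].
  V(1,0) = exp(-r*dt) * [p*8.021145 + (1-p)*0.000000] = 3.342438
  V(1,1) = exp(-r*dt) * [p*0.000000 + (1-p)*0.000000] = 0.000000
  V(0,0) = exp(-r*dt) * [p*3.342438 + (1-p)*0.000000] = 1.392805

Answer: Price = V(0,0) = 1.3928


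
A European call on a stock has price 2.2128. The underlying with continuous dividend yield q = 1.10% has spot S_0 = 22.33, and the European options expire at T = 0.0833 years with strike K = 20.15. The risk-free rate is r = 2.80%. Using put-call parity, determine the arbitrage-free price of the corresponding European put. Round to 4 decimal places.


Put-call parity: C - P = S_0 * exp(-qT) - K * exp(-rT).
S_0 * exp(-qT) = 22.3300 * 0.99908412 = 22.30954839
K * exp(-rT) = 20.1500 * 0.99767032 = 20.10305691
P = C - S*exp(-qT) + K*exp(-rT)
P = 2.2128 - 22.30954839 + 20.10305691 = 0.0063

Answer: Put price = 0.0063


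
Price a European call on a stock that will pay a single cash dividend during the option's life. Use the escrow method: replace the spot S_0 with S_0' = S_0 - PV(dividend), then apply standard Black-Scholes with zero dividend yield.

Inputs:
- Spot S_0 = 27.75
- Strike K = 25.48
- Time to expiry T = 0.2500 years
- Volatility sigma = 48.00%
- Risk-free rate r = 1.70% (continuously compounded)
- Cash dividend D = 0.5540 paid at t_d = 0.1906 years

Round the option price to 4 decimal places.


Answer: Price = 3.5275

Derivation:
PV(D) = D * exp(-r * t_d) = 0.5540 * 0.99676504 = 0.55220783
S_0' = S_0 - PV(D) = 27.7500 - 0.55220783 = 27.19779217
d1 = (ln(S_0'/K) + (r + sigma^2/2)*T) / (sigma*sqrt(T)) = 0.40954987
d2 = d1 - sigma*sqrt(T) = 0.16954987
exp(-rT) = 0.99575902
N(d1) = 0.65893191; N(d2) = 0.56731793
C = S_0' * N(d1) - K * exp(-rT) * N(d2) = 27.19779217 * 0.65893191 - 25.4800 * 0.99575902 * 0.56731793 = 3.5275


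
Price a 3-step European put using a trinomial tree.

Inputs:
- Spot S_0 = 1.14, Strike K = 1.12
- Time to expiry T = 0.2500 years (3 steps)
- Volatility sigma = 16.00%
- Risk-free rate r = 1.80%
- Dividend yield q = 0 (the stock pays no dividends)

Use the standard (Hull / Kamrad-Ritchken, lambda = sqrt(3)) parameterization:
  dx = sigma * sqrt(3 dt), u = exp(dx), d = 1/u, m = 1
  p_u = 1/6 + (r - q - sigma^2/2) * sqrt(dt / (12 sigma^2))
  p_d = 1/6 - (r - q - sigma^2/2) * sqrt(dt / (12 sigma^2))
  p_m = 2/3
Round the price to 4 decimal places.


dt = T/N = 0.083333; dx = sigma*sqrt(3*dt) = 0.080000
u = exp(dx) = 1.083287; d = 1/u = 0.923116
p_u = 0.169375, p_m = 0.666667, p_d = 0.163958
Discount per step: exp(-r*dt) = 0.998501
Stock lattice S(k, j) with j the centered position index:
  k=0: S(0,+0) = 1.1400
  k=1: S(1,-1) = 1.0524; S(1,+0) = 1.1400; S(1,+1) = 1.2349
  k=2: S(2,-2) = 0.9714; S(2,-1) = 1.0524; S(2,+0) = 1.1400; S(2,+1) = 1.2349; S(2,+2) = 1.3378
  k=3: S(3,-3) = 0.8968; S(3,-2) = 0.9714; S(3,-1) = 1.0524; S(3,+0) = 1.1400; S(3,+1) = 1.2349; S(3,+2) = 1.3378; S(3,+3) = 1.4492
Terminal payoffs V(N, j) = max(K - S_T, 0):
  V(3,-3) = 0.223244; V(3,-2) = 0.148556; V(3,-1) = 0.067647; V(3,+0) = 0.000000; V(3,+1) = 0.000000; V(3,+2) = 0.000000; V(3,+3) = 0.000000
Backward induction: V(k, j) = exp(-r*dt) * [p_u * V(k+1, j+1) + p_m * V(k+1, j) + p_d * V(k+1, j-1)]
  V(2,-2) = exp(-r*dt) * [p_u*0.067647 + p_m*0.148556 + p_d*0.223244] = 0.146877
  V(2,-1) = exp(-r*dt) * [p_u*0.000000 + p_m*0.067647 + p_d*0.148556] = 0.069351
  V(2,+0) = exp(-r*dt) * [p_u*0.000000 + p_m*0.000000 + p_d*0.067647] = 0.011075
  V(2,+1) = exp(-r*dt) * [p_u*0.000000 + p_m*0.000000 + p_d*0.000000] = 0.000000
  V(2,+2) = exp(-r*dt) * [p_u*0.000000 + p_m*0.000000 + p_d*0.000000] = 0.000000
  V(1,-1) = exp(-r*dt) * [p_u*0.011075 + p_m*0.069351 + p_d*0.146877] = 0.072083
  V(1,+0) = exp(-r*dt) * [p_u*0.000000 + p_m*0.011075 + p_d*0.069351] = 0.018726
  V(1,+1) = exp(-r*dt) * [p_u*0.000000 + p_m*0.000000 + p_d*0.011075] = 0.001813
  V(0,+0) = exp(-r*dt) * [p_u*0.001813 + p_m*0.018726 + p_d*0.072083] = 0.024573

Answer: Price = V(0,0) = 0.0246


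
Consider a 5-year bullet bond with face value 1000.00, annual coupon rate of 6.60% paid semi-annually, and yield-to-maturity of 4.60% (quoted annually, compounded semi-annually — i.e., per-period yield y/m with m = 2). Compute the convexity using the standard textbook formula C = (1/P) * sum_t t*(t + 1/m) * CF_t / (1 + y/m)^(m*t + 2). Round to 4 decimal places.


Answer: Convexity = 21.9069

Derivation:
Coupon per period c = face * coupon_rate / m = 33.000000
Periods per year m = 2; per-period yield y/m = 0.023000
Number of cashflows N = 10
Cashflows (t years, CF_t, discount factor 1/(1+y/m)^(m*t), PV):
  t = 0.5000: CF_t = 33.000000, DF = 0.977517, PV = 32.258065
  t = 1.0000: CF_t = 33.000000, DF = 0.955540, PV = 31.532810
  t = 1.5000: CF_t = 33.000000, DF = 0.934056, PV = 30.823861
  t = 2.0000: CF_t = 33.000000, DF = 0.913056, PV = 30.130851
  t = 2.5000: CF_t = 33.000000, DF = 0.892528, PV = 29.453423
  t = 3.0000: CF_t = 33.000000, DF = 0.872461, PV = 28.791225
  t = 3.5000: CF_t = 33.000000, DF = 0.852846, PV = 28.143915
  t = 4.0000: CF_t = 33.000000, DF = 0.833671, PV = 27.511158
  t = 4.5000: CF_t = 33.000000, DF = 0.814928, PV = 26.892628
  t = 5.0000: CF_t = 1033.000000, DF = 0.796606, PV = 822.894168
Price P = sum_t PV_t = 1088.432102
Convexity numerator sum_t t*(t + 1/m) * CF_t / (1+y/m)^(m*t + 2):
  t = 0.5000: term = 15.411931
  t = 1.0000: term = 45.196277
  t = 1.5000: term = 88.360268
  t = 2.0000: term = 143.956123
  t = 2.5000: term = 211.079359
  t = 3.0000: term = 288.867158
  t = 3.5000: term = 376.496785
  t = 4.0000: term = 473.184062
  t = 4.5000: term = 578.181894
  t = 5.0000: term = 21623.471131
Convexity = (1/P) * sum = 23844.204988 / 1088.432102 = 21.906929


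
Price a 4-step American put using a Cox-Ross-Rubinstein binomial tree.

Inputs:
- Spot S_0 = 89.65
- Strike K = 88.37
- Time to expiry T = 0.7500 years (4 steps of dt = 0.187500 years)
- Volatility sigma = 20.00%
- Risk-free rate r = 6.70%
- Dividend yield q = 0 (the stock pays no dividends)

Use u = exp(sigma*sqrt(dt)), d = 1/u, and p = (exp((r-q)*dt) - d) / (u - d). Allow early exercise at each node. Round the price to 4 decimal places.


dt = T/N = 0.187500
u = exp(sigma*sqrt(dt)) = 1.090463; d = 1/u = 0.917042
p = (exp((r-q)*dt) - d) / (u - d) = 0.551259
Discount per step: exp(-r*dt) = 0.987516
Stock lattice S(k, i) with i counting down-moves:
  k=0: S(0,0) = 89.6500
  k=1: S(1,0) = 97.7600; S(1,1) = 82.2128
  k=2: S(2,0) = 106.6037; S(2,1) = 89.6500; S(2,2) = 75.3925
  k=3: S(3,0) = 116.2474; S(3,1) = 97.7600; S(3,2) = 82.2128; S(3,3) = 69.1381
  k=4: S(4,0) = 126.7635; S(4,1) = 106.6037; S(4,2) = 89.6500; S(4,3) = 75.3925; S(4,4) = 63.4025
Terminal payoffs V(N, i) = max(K - S_T, 0):
  V(4,0) = 0.000000; V(4,1) = 0.000000; V(4,2) = 0.000000; V(4,3) = 12.977476; V(4,4) = 24.967516
Backward induction: V(k, i) = exp(-r*dt) * [p * V(k+1, i) + (1-p) * V(k+1, i+1)]; then take max(V_cont, immediate exercise) for American.
  V(3,0) = exp(-r*dt) * [p*0.000000 + (1-p)*0.000000] = 0.000000; exercise = 0.000000; V(3,0) = max -> 0.000000
  V(3,1) = exp(-r*dt) * [p*0.000000 + (1-p)*0.000000] = 0.000000; exercise = 0.000000; V(3,1) = max -> 0.000000
  V(3,2) = exp(-r*dt) * [p*0.000000 + (1-p)*12.977476] = 5.750827; exercise = 6.157229; V(3,2) = max -> 6.157229
  V(3,3) = exp(-r*dt) * [p*12.977476 + (1-p)*24.967516] = 18.128722; exercise = 19.231926; V(3,3) = max -> 19.231926
  V(2,0) = exp(-r*dt) * [p*0.000000 + (1-p)*0.000000] = 0.000000; exercise = 0.000000; V(2,0) = max -> 0.000000
  V(2,1) = exp(-r*dt) * [p*0.000000 + (1-p)*6.157229] = 2.728509; exercise = 0.000000; V(2,1) = max -> 2.728509
  V(2,2) = exp(-r*dt) * [p*6.157229 + (1-p)*19.231926] = 11.874272; exercise = 12.977476; V(2,2) = max -> 12.977476
  V(1,0) = exp(-r*dt) * [p*0.000000 + (1-p)*2.728509] = 1.209109; exercise = 0.000000; V(1,0) = max -> 1.209109
  V(1,1) = exp(-r*dt) * [p*2.728509 + (1-p)*12.977476] = 7.236164; exercise = 6.157229; V(1,1) = max -> 7.236164
  V(0,0) = exp(-r*dt) * [p*1.209109 + (1-p)*7.236164] = 3.864838; exercise = 0.000000; V(0,0) = max -> 3.864838

Answer: Price = V(0,0) = 3.8648


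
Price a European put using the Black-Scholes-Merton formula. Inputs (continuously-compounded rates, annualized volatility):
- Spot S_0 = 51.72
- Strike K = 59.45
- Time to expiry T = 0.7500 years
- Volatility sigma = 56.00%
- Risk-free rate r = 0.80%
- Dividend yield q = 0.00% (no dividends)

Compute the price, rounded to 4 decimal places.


Answer: Price = 14.6930

Derivation:
d1 = (ln(S/K) + (r - q + 0.5*sigma^2) * T) / (sigma * sqrt(T)) = -0.03235444
d2 = d1 - sigma * sqrt(T) = -0.51732867
exp(-rT) = 0.99401796; exp(-qT) = 1.00000000
P = K * exp(-rT) * N(-d2) - S_0 * exp(-qT) * N(-d1)
N(-d1) = 0.51290530; N(-d2) = 0.69753663
P = 59.4500 * 0.99401796 * 0.69753663 - 51.7200 * 1.00000000 * 0.51290530 = 14.6930


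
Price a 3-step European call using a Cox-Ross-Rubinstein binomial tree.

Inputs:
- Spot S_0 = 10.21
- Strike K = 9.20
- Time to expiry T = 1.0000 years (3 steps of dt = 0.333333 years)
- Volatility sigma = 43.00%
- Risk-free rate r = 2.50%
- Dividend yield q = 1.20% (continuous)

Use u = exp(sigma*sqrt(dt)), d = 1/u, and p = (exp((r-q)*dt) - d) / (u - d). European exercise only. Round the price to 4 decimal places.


dt = T/N = 0.333333
u = exp(sigma*sqrt(dt)) = 1.281794; d = 1/u = 0.780157
p = (exp((r-q)*dt) - d) / (u - d) = 0.446909
Discount per step: exp(-r*dt) = 0.991701
Stock lattice S(k, i) with i counting down-moves:
  k=0: S(0,0) = 10.2100
  k=1: S(1,0) = 13.0871; S(1,1) = 7.9654
  k=2: S(2,0) = 16.7750; S(2,1) = 10.2100; S(2,2) = 6.2143
  k=3: S(3,0) = 21.5021; S(3,1) = 13.0871; S(3,2) = 7.9654; S(3,3) = 4.8481
Terminal payoffs V(N, i) = max(S_T - K, 0):
  V(3,0) = 12.302076; V(3,1) = 3.887116; V(3,2) = 0.000000; V(3,3) = 0.000000
Backward induction: V(k, i) = exp(-r*dt) * [p * V(k+1, i) + (1-p) * V(k+1, i+1)].
  V(2,0) = exp(-r*dt) * [p*12.302076 + (1-p)*3.887116] = 7.584368
  V(2,1) = exp(-r*dt) * [p*3.887116 + (1-p)*0.000000] = 1.722770
  V(2,2) = exp(-r*dt) * [p*0.000000 + (1-p)*0.000000] = 0.000000
  V(1,0) = exp(-r*dt) * [p*7.584368 + (1-p)*1.722770] = 4.306334
  V(1,1) = exp(-r*dt) * [p*1.722770 + (1-p)*0.000000] = 0.763532
  V(0,0) = exp(-r*dt) * [p*4.306334 + (1-p)*0.763532] = 2.327365

Answer: Price = V(0,0) = 2.3274


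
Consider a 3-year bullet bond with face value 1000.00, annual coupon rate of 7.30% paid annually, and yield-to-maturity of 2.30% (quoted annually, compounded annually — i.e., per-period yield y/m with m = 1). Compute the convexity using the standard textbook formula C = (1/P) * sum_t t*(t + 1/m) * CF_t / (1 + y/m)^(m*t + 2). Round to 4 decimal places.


Coupon per period c = face * coupon_rate / m = 73.000000
Periods per year m = 1; per-period yield y/m = 0.023000
Number of cashflows N = 3
Cashflows (t years, CF_t, discount factor 1/(1+y/m)^(m*t), PV):
  t = 1.0000: CF_t = 73.000000, DF = 0.977517, PV = 71.358749
  t = 2.0000: CF_t = 73.000000, DF = 0.955540, PV = 69.754398
  t = 3.0000: CF_t = 1073.000000, DF = 0.934056, PV = 1002.242513
Price P = sum_t PV_t = 1143.355660
Convexity numerator sum_t t*(t + 1/m) * CF_t / (1+y/m)^(m*t + 2):
  t = 1.0000: term = 136.372234
  t = 2.0000: term = 399.918574
  t = 3.0000: term = 11492.190050
Convexity = (1/P) * sum = 12028.480859 / 1143.355660 = 10.520332

Answer: Convexity = 10.5203


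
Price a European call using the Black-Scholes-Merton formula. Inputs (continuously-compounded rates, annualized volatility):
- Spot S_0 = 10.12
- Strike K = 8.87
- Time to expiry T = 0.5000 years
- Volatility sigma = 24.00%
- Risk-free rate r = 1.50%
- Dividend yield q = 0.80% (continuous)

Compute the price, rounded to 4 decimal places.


Answer: Price = 1.4685

Derivation:
d1 = (ln(S/K) + (r - q + 0.5*sigma^2) * T) / (sigma * sqrt(T)) = 0.88234474
d2 = d1 - sigma * sqrt(T) = 0.71263911
exp(-rT) = 0.99252805; exp(-qT) = 0.99600799
C = S_0 * exp(-qT) * N(d1) - K * exp(-rT) * N(d2)
N(d1) = 0.81120480; N(d2) = 0.76196545
C = 10.1200 * 0.99600799 * 0.81120480 - 8.8700 * 0.99252805 * 0.76196545 = 1.4685


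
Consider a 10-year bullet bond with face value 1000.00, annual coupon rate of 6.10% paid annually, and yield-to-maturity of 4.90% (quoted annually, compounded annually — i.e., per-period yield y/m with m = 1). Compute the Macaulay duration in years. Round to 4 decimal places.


Coupon per period c = face * coupon_rate / m = 61.000000
Periods per year m = 1; per-period yield y/m = 0.049000
Number of cashflows N = 10
Cashflows (t years, CF_t, discount factor 1/(1+y/m)^(m*t), PV):
  t = 1.0000: CF_t = 61.000000, DF = 0.953289, PV = 58.150620
  t = 2.0000: CF_t = 61.000000, DF = 0.908760, PV = 55.434337
  t = 3.0000: CF_t = 61.000000, DF = 0.866310, PV = 52.844935
  t = 4.0000: CF_t = 61.000000, DF = 0.825844, PV = 50.376487
  t = 5.0000: CF_t = 61.000000, DF = 0.787268, PV = 48.023344
  t = 6.0000: CF_t = 61.000000, DF = 0.750494, PV = 45.780118
  t = 7.0000: CF_t = 61.000000, DF = 0.715437, PV = 43.641676
  t = 8.0000: CF_t = 61.000000, DF = 0.682018, PV = 41.603123
  t = 9.0000: CF_t = 61.000000, DF = 0.650161, PV = 39.659793
  t = 10.0000: CF_t = 1061.000000, DF = 0.619791, PV = 657.598028
Price P = sum_t PV_t = 1093.112460
Macaulay numerator sum_t t * PV_t:
  t * PV_t at t = 1.0000: 58.150620
  t * PV_t at t = 2.0000: 110.868674
  t * PV_t at t = 3.0000: 158.534806
  t * PV_t at t = 4.0000: 201.505950
  t * PV_t at t = 5.0000: 240.116718
  t * PV_t at t = 6.0000: 274.680707
  t * PV_t at t = 7.0000: 305.491730
  t * PV_t at t = 8.0000: 332.824981
  t * PV_t at t = 9.0000: 356.938135
  t * PV_t at t = 10.0000: 6575.980277
Macaulay duration D = (sum_t t * PV_t) / P = 8615.092598 / 1093.112460 = 7.881250

Answer: Macaulay duration = 7.8813 years


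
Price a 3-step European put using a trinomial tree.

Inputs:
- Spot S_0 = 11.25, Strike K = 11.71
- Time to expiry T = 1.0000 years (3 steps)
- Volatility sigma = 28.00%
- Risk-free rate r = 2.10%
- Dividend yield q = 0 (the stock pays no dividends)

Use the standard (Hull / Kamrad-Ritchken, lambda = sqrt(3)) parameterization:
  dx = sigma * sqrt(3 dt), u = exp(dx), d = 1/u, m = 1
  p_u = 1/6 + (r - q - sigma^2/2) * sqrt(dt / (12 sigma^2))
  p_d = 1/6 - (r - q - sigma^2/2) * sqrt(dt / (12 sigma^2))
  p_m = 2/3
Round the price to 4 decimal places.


Answer: Price = V(0,0) = 1.3364

Derivation:
dt = T/N = 0.333333; dx = sigma*sqrt(3*dt) = 0.280000
u = exp(dx) = 1.323130; d = 1/u = 0.755784
p_u = 0.155833, p_m = 0.666667, p_d = 0.177500
Discount per step: exp(-r*dt) = 0.993024
Stock lattice S(k, j) with j the centered position index:
  k=0: S(0,+0) = 11.2500
  k=1: S(1,-1) = 8.5026; S(1,+0) = 11.2500; S(1,+1) = 14.8852
  k=2: S(2,-2) = 6.4261; S(2,-1) = 8.5026; S(2,+0) = 11.2500; S(2,+1) = 14.8852; S(2,+2) = 19.6951
  k=3: S(3,-3) = 4.8567; S(3,-2) = 6.4261; S(3,-1) = 8.5026; S(3,+0) = 11.2500; S(3,+1) = 14.8852; S(3,+2) = 19.6951; S(3,+3) = 26.0591
Terminal payoffs V(N, j) = max(K - S_T, 0):
  V(3,-3) = 6.853257; V(3,-2) = 5.283898; V(3,-1) = 3.207433; V(3,+0) = 0.460000; V(3,+1) = 0.000000; V(3,+2) = 0.000000; V(3,+3) = 0.000000
Backward induction: V(k, j) = exp(-r*dt) * [p_u * V(k+1, j+1) + p_m * V(k+1, j) + p_d * V(k+1, j-1)]
  V(2,-2) = exp(-r*dt) * [p_u*3.207433 + p_m*5.283898 + p_d*6.853257] = 5.202333
  V(2,-1) = exp(-r*dt) * [p_u*0.460000 + p_m*3.207433 + p_d*5.283898] = 3.125906
  V(2,+0) = exp(-r*dt) * [p_u*0.000000 + p_m*0.460000 + p_d*3.207433] = 0.869876
  V(2,+1) = exp(-r*dt) * [p_u*0.000000 + p_m*0.000000 + p_d*0.460000] = 0.081080
  V(2,+2) = exp(-r*dt) * [p_u*0.000000 + p_m*0.000000 + p_d*0.000000] = 0.000000
  V(1,-1) = exp(-r*dt) * [p_u*0.869876 + p_m*3.125906 + p_d*5.202333] = 3.120983
  V(1,+0) = exp(-r*dt) * [p_u*0.081080 + p_m*0.869876 + p_d*3.125906] = 1.139397
  V(1,+1) = exp(-r*dt) * [p_u*0.000000 + p_m*0.081080 + p_d*0.869876] = 0.207002
  V(0,+0) = exp(-r*dt) * [p_u*0.207002 + p_m*1.139397 + p_d*3.120983] = 1.336442


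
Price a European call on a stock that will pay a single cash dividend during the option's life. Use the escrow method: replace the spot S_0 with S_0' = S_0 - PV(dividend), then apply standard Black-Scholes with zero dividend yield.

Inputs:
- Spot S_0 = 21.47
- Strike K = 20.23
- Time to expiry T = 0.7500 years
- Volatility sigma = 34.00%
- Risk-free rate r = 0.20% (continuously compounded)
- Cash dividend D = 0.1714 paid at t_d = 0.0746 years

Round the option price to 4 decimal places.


PV(D) = D * exp(-r * t_d) = 0.1714 * 0.99985081 = 0.17137443
S_0' = S_0 - PV(D) = 21.4700 - 0.17137443 = 21.29862557
d1 = (ln(S_0'/K) + (r + sigma^2/2)*T) / (sigma*sqrt(T)) = 0.32713988
d2 = d1 - sigma*sqrt(T) = 0.03269124
exp(-rT) = 0.99850112
N(d1) = 0.62821896; N(d2) = 0.51303960
C = S_0' * N(d1) - K * exp(-rT) * N(d2) = 21.29862557 * 0.62821896 - 20.2300 * 0.99850112 * 0.51303960 = 3.0170

Answer: Price = 3.0170


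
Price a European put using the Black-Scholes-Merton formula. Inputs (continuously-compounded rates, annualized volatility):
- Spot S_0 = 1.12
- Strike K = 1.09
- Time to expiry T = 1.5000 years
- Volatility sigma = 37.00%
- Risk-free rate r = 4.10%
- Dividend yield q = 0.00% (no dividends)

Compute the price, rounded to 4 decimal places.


Answer: Price = 0.1483

Derivation:
d1 = (ln(S/K) + (r - q + 0.5*sigma^2) * T) / (sigma * sqrt(T)) = 0.42220815
d2 = d1 - sigma * sqrt(T) = -0.03094745
exp(-rT) = 0.94035295; exp(-qT) = 1.00000000
P = K * exp(-rT) * N(-d2) - S_0 * exp(-qT) * N(-d1)
N(-d1) = 0.33643655; N(-d2) = 0.51234428
P = 1.0900 * 0.94035295 * 0.51234428 - 1.1200 * 1.00000000 * 0.33643655 = 0.1483


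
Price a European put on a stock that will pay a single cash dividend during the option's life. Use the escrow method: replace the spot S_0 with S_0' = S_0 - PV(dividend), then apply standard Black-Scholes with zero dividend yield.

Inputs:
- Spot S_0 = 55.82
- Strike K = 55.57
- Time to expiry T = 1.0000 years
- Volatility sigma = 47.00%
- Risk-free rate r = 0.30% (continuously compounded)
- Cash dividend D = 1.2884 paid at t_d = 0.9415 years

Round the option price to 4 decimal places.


Answer: Price = 10.6526

Derivation:
PV(D) = D * exp(-r * t_d) = 1.2884 * 0.99717949 = 1.28476605
S_0' = S_0 - PV(D) = 55.8200 - 1.28476605 = 54.53523395
d1 = (ln(S_0'/K) + (r + sigma^2/2)*T) / (sigma*sqrt(T)) = 0.20139043
d2 = d1 - sigma*sqrt(T) = -0.26860957
exp(-rT) = 0.99700450
N(-d1) = 0.42019665; N(-d2) = 0.60588493
P = K * exp(-rT) * N(-d2) - S_0' * N(-d1) = 55.5700 * 0.99700450 * 0.60588493 - 54.53523395 * 0.42019665 = 10.6526


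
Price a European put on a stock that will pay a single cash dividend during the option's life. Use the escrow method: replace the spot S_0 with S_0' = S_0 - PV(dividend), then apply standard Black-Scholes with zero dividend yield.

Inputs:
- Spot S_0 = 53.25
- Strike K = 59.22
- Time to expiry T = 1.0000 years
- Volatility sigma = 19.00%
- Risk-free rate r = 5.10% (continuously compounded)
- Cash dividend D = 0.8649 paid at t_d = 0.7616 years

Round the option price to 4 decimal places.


Answer: Price = 6.3249

Derivation:
PV(D) = D * exp(-r * t_d) = 0.8649 * 0.96190306 = 0.83194996
S_0' = S_0 - PV(D) = 53.2500 - 0.83194996 = 52.41805004
d1 = (ln(S_0'/K) + (r + sigma^2/2)*T) / (sigma*sqrt(T)) = -0.27872802
d2 = d1 - sigma*sqrt(T) = -0.46872802
exp(-rT) = 0.95027867
N(-d1) = 0.60977322; N(-d2) = 0.68036797
P = K * exp(-rT) * N(-d2) - S_0' * N(-d1) = 59.2200 * 0.95027867 * 0.68036797 - 52.41805004 * 0.60977322 = 6.3249


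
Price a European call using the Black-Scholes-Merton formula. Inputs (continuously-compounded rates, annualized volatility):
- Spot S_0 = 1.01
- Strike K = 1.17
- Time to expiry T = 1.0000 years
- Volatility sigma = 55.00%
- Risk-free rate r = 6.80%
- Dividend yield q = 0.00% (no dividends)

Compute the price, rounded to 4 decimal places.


Answer: Price = 0.1886

Derivation:
d1 = (ln(S/K) + (r - q + 0.5*sigma^2) * T) / (sigma * sqrt(T)) = 0.13126651
d2 = d1 - sigma * sqrt(T) = -0.41873349
exp(-rT) = 0.93426047; exp(-qT) = 1.00000000
C = S_0 * exp(-qT) * N(d1) - K * exp(-rT) * N(d2)
N(d1) = 0.55221776; N(d2) = 0.33770546
C = 1.0100 * 1.00000000 * 0.55221776 - 1.1700 * 0.93426047 * 0.33770546 = 0.1886


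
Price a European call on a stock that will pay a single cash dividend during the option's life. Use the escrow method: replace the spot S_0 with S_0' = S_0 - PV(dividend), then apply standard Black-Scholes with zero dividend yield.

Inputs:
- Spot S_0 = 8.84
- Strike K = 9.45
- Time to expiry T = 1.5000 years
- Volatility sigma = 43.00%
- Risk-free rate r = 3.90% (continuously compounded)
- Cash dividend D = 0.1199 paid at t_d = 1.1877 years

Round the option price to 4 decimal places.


Answer: Price = 1.7394

Derivation:
PV(D) = D * exp(-r * t_d) = 0.1199 * 0.95473611 = 0.11447286
S_0' = S_0 - PV(D) = 8.8400 - 0.11447286 = 8.72552714
d1 = (ln(S_0'/K) + (r + sigma^2/2)*T) / (sigma*sqrt(T)) = 0.22294751
d2 = d1 - sigma*sqrt(T) = -0.30369279
exp(-rT) = 0.94317824
N(d1) = 0.58821182; N(d2) = 0.38068098
C = S_0' * N(d1) - K * exp(-rT) * N(d2) = 8.72552714 * 0.58821182 - 9.4500 * 0.94317824 * 0.38068098 = 1.7394


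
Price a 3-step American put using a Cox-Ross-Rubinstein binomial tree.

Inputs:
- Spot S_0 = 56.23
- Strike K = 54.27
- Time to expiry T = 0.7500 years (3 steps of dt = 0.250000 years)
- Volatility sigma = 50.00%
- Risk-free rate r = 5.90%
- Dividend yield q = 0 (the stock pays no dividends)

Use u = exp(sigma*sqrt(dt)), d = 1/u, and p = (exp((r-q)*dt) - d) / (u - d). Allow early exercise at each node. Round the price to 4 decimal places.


Answer: Price = V(0,0) = 8.2160

Derivation:
dt = T/N = 0.250000
u = exp(sigma*sqrt(dt)) = 1.284025; d = 1/u = 0.778801
p = (exp((r-q)*dt) - d) / (u - d) = 0.467235
Discount per step: exp(-r*dt) = 0.985358
Stock lattice S(k, i) with i counting down-moves:
  k=0: S(0,0) = 56.2300
  k=1: S(1,0) = 72.2007; S(1,1) = 43.7920
  k=2: S(2,0) = 92.7076; S(2,1) = 56.2300; S(2,2) = 34.1052
  k=3: S(3,0) = 119.0389; S(3,1) = 72.2007; S(3,2) = 43.7920; S(3,3) = 26.5612
Terminal payoffs V(N, i) = max(K - S_T, 0):
  V(3,0) = 0.000000; V(3,1) = 0.000000; V(3,2) = 10.478032; V(3,3) = 27.708829
Backward induction: V(k, i) = exp(-r*dt) * [p * V(k+1, i) + (1-p) * V(k+1, i+1)]; then take max(V_cont, immediate exercise) for American.
  V(2,0) = exp(-r*dt) * [p*0.000000 + (1-p)*0.000000] = 0.000000; exercise = 0.000000; V(2,0) = max -> 0.000000
  V(2,1) = exp(-r*dt) * [p*0.000000 + (1-p)*10.478032] = 5.500596; exercise = 0.000000; V(2,1) = max -> 5.500596
  V(2,2) = exp(-r*dt) * [p*10.478032 + (1-p)*27.708829] = 19.370173; exercise = 20.164781; V(2,2) = max -> 20.164781
  V(1,0) = exp(-r*dt) * [p*0.000000 + (1-p)*5.500596] = 2.887618; exercise = 0.000000; V(1,0) = max -> 2.887618
  V(1,1) = exp(-r*dt) * [p*5.500596 + (1-p)*20.164781] = 13.118235; exercise = 10.478032; V(1,1) = max -> 13.118235
  V(0,0) = exp(-r*dt) * [p*2.887618 + (1-p)*13.118235] = 8.216050; exercise = 0.000000; V(0,0) = max -> 8.216050


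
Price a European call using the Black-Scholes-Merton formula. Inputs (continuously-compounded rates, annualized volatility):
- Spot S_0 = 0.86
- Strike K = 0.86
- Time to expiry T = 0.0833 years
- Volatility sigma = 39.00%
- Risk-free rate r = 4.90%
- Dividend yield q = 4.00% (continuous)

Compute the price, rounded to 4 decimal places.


d1 = (ln(S/K) + (r - q + 0.5*sigma^2) * T) / (sigma * sqrt(T)) = 0.06294079
d2 = d1 - sigma * sqrt(T) = -0.04961999
exp(-rT) = 0.99592662; exp(-qT) = 0.99667354
C = S_0 * exp(-qT) * N(d1) - K * exp(-rT) * N(d2)
N(d1) = 0.52509317; N(d2) = 0.48021261
C = 0.8600 * 0.99667354 * 0.52509317 - 0.8600 * 0.99592662 * 0.48021261 = 0.0388

Answer: Price = 0.0388


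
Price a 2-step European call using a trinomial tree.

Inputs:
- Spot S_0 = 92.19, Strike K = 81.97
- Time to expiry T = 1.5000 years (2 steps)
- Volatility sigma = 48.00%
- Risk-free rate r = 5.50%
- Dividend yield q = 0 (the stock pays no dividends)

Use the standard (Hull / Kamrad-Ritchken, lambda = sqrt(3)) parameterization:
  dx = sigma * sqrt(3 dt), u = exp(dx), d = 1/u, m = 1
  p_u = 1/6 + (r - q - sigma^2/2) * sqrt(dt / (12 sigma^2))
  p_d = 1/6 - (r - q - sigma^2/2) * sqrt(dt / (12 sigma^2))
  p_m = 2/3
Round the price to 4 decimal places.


dt = T/N = 0.750000; dx = sigma*sqrt(3*dt) = 0.720000
u = exp(dx) = 2.054433; d = 1/u = 0.486752
p_u = 0.135313, p_m = 0.666667, p_d = 0.198021
Discount per step: exp(-r*dt) = 0.959589
Stock lattice S(k, j) with j the centered position index:
  k=0: S(0,+0) = 92.1900
  k=1: S(1,-1) = 44.8737; S(1,+0) = 92.1900; S(1,+1) = 189.3982
  k=2: S(2,-2) = 21.8424; S(2,-1) = 44.8737; S(2,+0) = 92.1900; S(2,+1) = 189.3982; S(2,+2) = 389.1059
Terminal payoffs V(N, j) = max(S_T - K, 0):
  V(2,-2) = 0.000000; V(2,-1) = 0.000000; V(2,+0) = 10.220000; V(2,+1) = 107.428198; V(2,+2) = 307.135947
Backward induction: V(k, j) = exp(-r*dt) * [p_u * V(k+1, j+1) + p_m * V(k+1, j) + p_d * V(k+1, j-1)]
  V(1,-1) = exp(-r*dt) * [p_u*10.220000 + p_m*0.000000 + p_d*0.000000] = 1.327010
  V(1,+0) = exp(-r*dt) * [p_u*107.428198 + p_m*10.220000 + p_d*0.000000] = 20.486952
  V(1,+1) = exp(-r*dt) * [p_u*307.135947 + p_m*107.428198 + p_d*10.220000] = 110.546503
  V(0,+0) = exp(-r*dt) * [p_u*110.546503 + p_m*20.486952 + p_d*1.327010] = 27.712042

Answer: Price = V(0,0) = 27.7120


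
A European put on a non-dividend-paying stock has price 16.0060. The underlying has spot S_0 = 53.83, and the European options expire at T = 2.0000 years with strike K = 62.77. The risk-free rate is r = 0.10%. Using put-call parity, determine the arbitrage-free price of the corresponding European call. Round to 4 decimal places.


Put-call parity: C - P = S_0 * exp(-qT) - K * exp(-rT).
S_0 * exp(-qT) = 53.8300 * 1.00000000 = 53.83000000
K * exp(-rT) = 62.7700 * 0.99800200 = 62.64458546
C = P + S*exp(-qT) - K*exp(-rT)
C = 16.0060 + 53.83000000 - 62.64458546 = 7.1914

Answer: Call price = 7.1914


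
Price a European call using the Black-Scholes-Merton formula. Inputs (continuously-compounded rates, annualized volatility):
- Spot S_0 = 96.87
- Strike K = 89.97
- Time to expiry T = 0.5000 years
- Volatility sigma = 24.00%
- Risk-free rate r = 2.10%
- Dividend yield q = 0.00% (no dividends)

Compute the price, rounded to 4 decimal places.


Answer: Price = 10.9645

Derivation:
d1 = (ln(S/K) + (r - q + 0.5*sigma^2) * T) / (sigma * sqrt(T)) = 0.58214682
d2 = d1 - sigma * sqrt(T) = 0.41244120
exp(-rT) = 0.98955493; exp(-qT) = 1.00000000
C = S_0 * exp(-qT) * N(d1) - K * exp(-rT) * N(d2)
N(d1) = 0.71976611; N(d2) = 0.65999196
C = 96.8700 * 1.00000000 * 0.71976611 - 89.9700 * 0.98955493 * 0.65999196 = 10.9645


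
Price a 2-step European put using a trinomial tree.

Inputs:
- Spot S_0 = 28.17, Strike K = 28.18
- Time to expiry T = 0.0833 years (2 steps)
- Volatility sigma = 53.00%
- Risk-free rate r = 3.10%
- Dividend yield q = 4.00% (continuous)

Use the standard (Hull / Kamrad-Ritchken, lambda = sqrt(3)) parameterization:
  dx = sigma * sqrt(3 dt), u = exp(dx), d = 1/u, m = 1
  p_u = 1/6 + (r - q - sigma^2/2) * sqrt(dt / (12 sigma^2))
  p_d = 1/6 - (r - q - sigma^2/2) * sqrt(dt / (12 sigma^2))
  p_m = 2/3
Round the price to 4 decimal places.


dt = T/N = 0.041650; dx = sigma*sqrt(3*dt) = 0.187346
u = exp(dx) = 1.206044; d = 1/u = 0.829157
p_u = 0.150054, p_m = 0.666667, p_d = 0.183279
Discount per step: exp(-r*dt) = 0.998710
Stock lattice S(k, j) with j the centered position index:
  k=0: S(0,+0) = 28.1700
  k=1: S(1,-1) = 23.3574; S(1,+0) = 28.1700; S(1,+1) = 33.9743
  k=2: S(2,-2) = 19.3669; S(2,-1) = 23.3574; S(2,+0) = 28.1700; S(2,+1) = 33.9743; S(2,+2) = 40.9745
Terminal payoffs V(N, j) = max(K - S_T, 0):
  V(2,-2) = 8.813090; V(2,-1) = 4.822649; V(2,+0) = 0.010000; V(2,+1) = 0.000000; V(2,+2) = 0.000000
Backward induction: V(k, j) = exp(-r*dt) * [p_u * V(k+1, j+1) + p_m * V(k+1, j) + p_d * V(k+1, j-1)]
  V(1,-1) = exp(-r*dt) * [p_u*0.010000 + p_m*4.822649 + p_d*8.813090] = 4.825621
  V(1,+0) = exp(-r*dt) * [p_u*0.000000 + p_m*0.010000 + p_d*4.822649] = 0.889409
  V(1,+1) = exp(-r*dt) * [p_u*0.000000 + p_m*0.000000 + p_d*0.010000] = 0.001830
  V(0,+0) = exp(-r*dt) * [p_u*0.001830 + p_m*0.889409 + p_d*4.825621] = 1.475744

Answer: Price = V(0,0) = 1.4757


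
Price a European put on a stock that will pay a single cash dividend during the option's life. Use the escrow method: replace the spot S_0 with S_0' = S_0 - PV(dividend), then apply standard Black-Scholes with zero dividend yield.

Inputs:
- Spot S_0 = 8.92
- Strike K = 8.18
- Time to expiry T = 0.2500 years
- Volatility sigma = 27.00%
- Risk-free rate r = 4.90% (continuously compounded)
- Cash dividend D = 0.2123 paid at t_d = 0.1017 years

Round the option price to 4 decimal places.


PV(D) = D * exp(-r * t_d) = 0.2123 * 0.99502910 = 0.21124468
S_0' = S_0 - PV(D) = 8.9200 - 0.21124468 = 8.70875532
d1 = (ln(S_0'/K) + (r + sigma^2/2)*T) / (sigma*sqrt(T)) = 0.62221650
d2 = d1 - sigma*sqrt(T) = 0.48721650
exp(-rT) = 0.98782473
N(-d1) = 0.26689976; N(-d2) = 0.31305246
P = K * exp(-rT) * N(-d2) - S_0' * N(-d1) = 8.1800 * 0.98782473 * 0.31305246 - 8.70875532 * 0.26689976 = 0.2052

Answer: Price = 0.2052


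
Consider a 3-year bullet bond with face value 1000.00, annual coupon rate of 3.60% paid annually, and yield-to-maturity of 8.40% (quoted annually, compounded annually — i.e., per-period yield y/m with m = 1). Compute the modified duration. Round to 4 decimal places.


Answer: Modified duration = 2.6655

Derivation:
Coupon per period c = face * coupon_rate / m = 36.000000
Periods per year m = 1; per-period yield y/m = 0.084000
Number of cashflows N = 3
Cashflows (t years, CF_t, discount factor 1/(1+y/m)^(m*t), PV):
  t = 1.0000: CF_t = 36.000000, DF = 0.922509, PV = 33.210332
  t = 2.0000: CF_t = 36.000000, DF = 0.851023, PV = 30.636838
  t = 3.0000: CF_t = 1036.000000, DF = 0.785077, PV = 813.339583
Price P = sum_t PV_t = 877.186753
First compute Macaulay numerator sum_t t * PV_t:
  t * PV_t at t = 1.0000: 33.210332
  t * PV_t at t = 2.0000: 61.273675
  t * PV_t at t = 3.0000: 2440.018749
Macaulay duration D = 2534.502757 / 877.186753 = 2.889354
Modified duration = D / (1 + y/m) = 2.889354 / (1 + 0.084000) = 2.665455


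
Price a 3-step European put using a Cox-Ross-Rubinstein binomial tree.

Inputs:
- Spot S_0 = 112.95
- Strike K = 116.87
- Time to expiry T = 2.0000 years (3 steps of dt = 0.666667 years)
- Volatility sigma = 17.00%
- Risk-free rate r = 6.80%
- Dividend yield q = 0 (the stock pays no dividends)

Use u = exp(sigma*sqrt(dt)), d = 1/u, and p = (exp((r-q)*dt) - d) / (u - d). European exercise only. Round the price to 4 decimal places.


Answer: Price = V(0,0) = 6.0070

Derivation:
dt = T/N = 0.666667
u = exp(sigma*sqrt(dt)) = 1.148899; d = 1/u = 0.870398
p = (exp((r-q)*dt) - d) / (u - d) = 0.631877
Discount per step: exp(-r*dt) = 0.955679
Stock lattice S(k, i) with i counting down-moves:
  k=0: S(0,0) = 112.9500
  k=1: S(1,0) = 129.7682; S(1,1) = 98.3115
  k=2: S(2,0) = 149.0906; S(2,1) = 112.9500; S(2,2) = 85.5701
  k=3: S(3,0) = 171.2901; S(3,1) = 129.7682; S(3,2) = 98.3115; S(3,3) = 74.4801
Terminal payoffs V(N, i) = max(K - S_T, 0):
  V(3,0) = 0.000000; V(3,1) = 0.000000; V(3,2) = 18.558518; V(3,3) = 42.389899
Backward induction: V(k, i) = exp(-r*dt) * [p * V(k+1, i) + (1-p) * V(k+1, i+1)].
  V(2,0) = exp(-r*dt) * [p*0.000000 + (1-p)*0.000000] = 0.000000
  V(2,1) = exp(-r*dt) * [p*0.000000 + (1-p)*18.558518] = 6.529030
  V(2,2) = exp(-r*dt) * [p*18.558518 + (1-p)*42.389899] = 26.120048
  V(1,0) = exp(-r*dt) * [p*0.000000 + (1-p)*6.529030] = 2.296964
  V(1,1) = exp(-r*dt) * [p*6.529030 + (1-p)*26.120048] = 13.131928
  V(0,0) = exp(-r*dt) * [p*2.296964 + (1-p)*13.131928] = 6.006984


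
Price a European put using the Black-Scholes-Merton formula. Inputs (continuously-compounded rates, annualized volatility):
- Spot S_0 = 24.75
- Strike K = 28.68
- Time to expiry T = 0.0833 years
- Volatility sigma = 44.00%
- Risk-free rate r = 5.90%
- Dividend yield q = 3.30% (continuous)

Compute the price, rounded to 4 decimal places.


d1 = (ln(S/K) + (r - q + 0.5*sigma^2) * T) / (sigma * sqrt(T)) = -1.07995512
d2 = d1 - sigma * sqrt(T) = -1.20694678
exp(-rT) = 0.99509736; exp(-qT) = 0.99725487
P = K * exp(-rT) * N(-d2) - S_0 * exp(-qT) * N(-d1)
N(-d1) = 0.85991892; N(-d2) = 0.88627368
P = 28.6800 * 0.99509736 * 0.88627368 - 24.7500 * 0.99725487 * 0.85991892 = 4.0691

Answer: Price = 4.0691


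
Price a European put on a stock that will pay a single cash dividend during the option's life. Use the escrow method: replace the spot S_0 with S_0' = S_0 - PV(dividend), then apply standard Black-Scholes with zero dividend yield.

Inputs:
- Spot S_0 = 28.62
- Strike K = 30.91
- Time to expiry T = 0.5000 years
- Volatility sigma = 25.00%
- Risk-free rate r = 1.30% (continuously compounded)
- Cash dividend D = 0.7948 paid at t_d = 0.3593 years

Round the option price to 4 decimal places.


PV(D) = D * exp(-r * t_d) = 0.7948 * 0.99533999 = 0.79109623
S_0' = S_0 - PV(D) = 28.6200 - 0.79109623 = 27.82890377
d1 = (ln(S_0'/K) + (r + sigma^2/2)*T) / (sigma*sqrt(T)) = -0.46883766
d2 = d1 - sigma*sqrt(T) = -0.64561435
exp(-rT) = 0.99352108
N(-d1) = 0.68040716; N(-d2) = 0.74073543
P = K * exp(-rT) * N(-d2) - S_0' * N(-d1) = 30.9100 * 0.99352108 * 0.74073543 - 27.82890377 * 0.68040716 = 3.8128

Answer: Price = 3.8128


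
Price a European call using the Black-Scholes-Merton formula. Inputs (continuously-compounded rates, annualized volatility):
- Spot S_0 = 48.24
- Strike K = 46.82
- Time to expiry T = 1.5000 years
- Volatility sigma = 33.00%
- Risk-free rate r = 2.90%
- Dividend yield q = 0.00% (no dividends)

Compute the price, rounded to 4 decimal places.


Answer: Price = 9.2795

Derivation:
d1 = (ln(S/K) + (r - q + 0.5*sigma^2) * T) / (sigma * sqrt(T)) = 0.38363733
d2 = d1 - sigma * sqrt(T) = -0.02052848
exp(-rT) = 0.95743255; exp(-qT) = 1.00000000
C = S_0 * exp(-qT) * N(d1) - K * exp(-rT) * N(d2)
N(d1) = 0.64937637; N(d2) = 0.49181090
C = 48.2400 * 1.00000000 * 0.64937637 - 46.8200 * 0.95743255 * 0.49181090 = 9.2795


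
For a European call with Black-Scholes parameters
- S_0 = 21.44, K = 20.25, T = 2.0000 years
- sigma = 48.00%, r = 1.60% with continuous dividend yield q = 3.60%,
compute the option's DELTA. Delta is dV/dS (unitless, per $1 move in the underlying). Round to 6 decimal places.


Answer: Delta = 0.597678

Derivation:
d1 = 0.3646071529; d2 = -0.3142153571
phi(d1) = 0.3732869989; exp(-qT) = 0.9305308958; exp(-rT) = 0.9685065821
N(d1) = 0.6422976627
Delta = exp(-qT) * N(d1) = 0.9305308958 * 0.6422976627 = 0.597678


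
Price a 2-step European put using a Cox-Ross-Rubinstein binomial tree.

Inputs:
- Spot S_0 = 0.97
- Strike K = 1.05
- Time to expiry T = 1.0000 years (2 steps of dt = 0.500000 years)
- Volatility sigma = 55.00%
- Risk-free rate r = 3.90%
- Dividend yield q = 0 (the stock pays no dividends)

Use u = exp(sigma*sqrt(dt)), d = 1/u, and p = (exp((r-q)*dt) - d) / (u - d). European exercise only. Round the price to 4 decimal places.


Answer: Price = V(0,0) = 0.2274

Derivation:
dt = T/N = 0.500000
u = exp(sigma*sqrt(dt)) = 1.475370; d = 1/u = 0.677796
p = (exp((r-q)*dt) - d) / (u - d) = 0.428669
Discount per step: exp(-r*dt) = 0.980689
Stock lattice S(k, i) with i counting down-moves:
  k=0: S(0,0) = 0.9700
  k=1: S(1,0) = 1.4311; S(1,1) = 0.6575
  k=2: S(2,0) = 2.1114; S(2,1) = 0.9700; S(2,2) = 0.4456
Terminal payoffs V(N, i) = max(K - S_T, 0):
  V(2,0) = 0.000000; V(2,1) = 0.080000; V(2,2) = 0.604375
Backward induction: V(k, i) = exp(-r*dt) * [p * V(k+1, i) + (1-p) * V(k+1, i+1)].
  V(1,0) = exp(-r*dt) * [p*0.000000 + (1-p)*0.080000] = 0.044824
  V(1,1) = exp(-r*dt) * [p*0.080000 + (1-p)*0.604375] = 0.372261
  V(0,0) = exp(-r*dt) * [p*0.044824 + (1-p)*0.372261] = 0.227421


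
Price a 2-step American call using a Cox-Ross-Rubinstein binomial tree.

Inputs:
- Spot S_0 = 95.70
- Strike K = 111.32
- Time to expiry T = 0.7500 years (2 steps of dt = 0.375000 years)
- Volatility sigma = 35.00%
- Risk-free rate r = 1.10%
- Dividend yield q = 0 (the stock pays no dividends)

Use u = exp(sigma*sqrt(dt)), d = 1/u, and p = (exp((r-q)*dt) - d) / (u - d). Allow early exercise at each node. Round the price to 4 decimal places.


Answer: Price = V(0,0) = 7.3476

Derivation:
dt = T/N = 0.375000
u = exp(sigma*sqrt(dt)) = 1.239032; d = 1/u = 0.807082
p = (exp((r-q)*dt) - d) / (u - d) = 0.456191
Discount per step: exp(-r*dt) = 0.995883
Stock lattice S(k, i) with i counting down-moves:
  k=0: S(0,0) = 95.7000
  k=1: S(1,0) = 118.5754; S(1,1) = 77.2377
  k=2: S(2,0) = 146.9186; S(2,1) = 95.7000; S(2,2) = 62.3372
Terminal payoffs V(N, i) = max(S_T - K, 0):
  V(2,0) = 35.598646; V(2,1) = 0.000000; V(2,2) = 0.000000
Backward induction: V(k, i) = exp(-r*dt) * [p * V(k+1, i) + (1-p) * V(k+1, i+1)]; then take max(V_cont, immediate exercise) for American.
  V(1,0) = exp(-r*dt) * [p*35.598646 + (1-p)*0.000000] = 16.172932; exercise = 7.255353; V(1,0) = max -> 16.172932
  V(1,1) = exp(-r*dt) * [p*0.000000 + (1-p)*0.000000] = 0.000000; exercise = 0.000000; V(1,1) = max -> 0.000000
  V(0,0) = exp(-r*dt) * [p*16.172932 + (1-p)*0.000000] = 7.347575; exercise = 0.000000; V(0,0) = max -> 7.347575


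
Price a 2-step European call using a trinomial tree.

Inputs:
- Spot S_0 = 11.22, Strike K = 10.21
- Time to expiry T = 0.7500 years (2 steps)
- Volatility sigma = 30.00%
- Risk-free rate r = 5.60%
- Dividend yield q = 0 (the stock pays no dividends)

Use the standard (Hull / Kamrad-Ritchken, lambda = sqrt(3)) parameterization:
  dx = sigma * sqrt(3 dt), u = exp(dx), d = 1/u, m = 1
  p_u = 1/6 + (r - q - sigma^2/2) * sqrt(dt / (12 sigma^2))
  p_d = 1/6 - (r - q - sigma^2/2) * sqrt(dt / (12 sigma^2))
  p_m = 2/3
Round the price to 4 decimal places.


dt = T/N = 0.375000; dx = sigma*sqrt(3*dt) = 0.318198
u = exp(dx) = 1.374648; d = 1/u = 0.727459
p_u = 0.173148, p_m = 0.666667, p_d = 0.160185
Discount per step: exp(-r*dt) = 0.979219
Stock lattice S(k, j) with j the centered position index:
  k=0: S(0,+0) = 11.2200
  k=1: S(1,-1) = 8.1621; S(1,+0) = 11.2200; S(1,+1) = 15.4236
  k=2: S(2,-2) = 5.9376; S(2,-1) = 8.1621; S(2,+0) = 11.2200; S(2,+1) = 15.4236; S(2,+2) = 21.2020
Terminal payoffs V(N, j) = max(S_T - K, 0):
  V(2,-2) = 0.000000; V(2,-1) = 0.000000; V(2,+0) = 1.010000; V(2,+1) = 5.213556; V(2,+2) = 10.991968
Backward induction: V(k, j) = exp(-r*dt) * [p_u * V(k+1, j+1) + p_m * V(k+1, j) + p_d * V(k+1, j-1)]
  V(1,-1) = exp(-r*dt) * [p_u*1.010000 + p_m*0.000000 + p_d*0.000000] = 0.171246
  V(1,+0) = exp(-r*dt) * [p_u*5.213556 + p_m*1.010000 + p_d*0.000000] = 1.543301
  V(1,+1) = exp(-r*dt) * [p_u*10.991968 + p_m*5.213556 + p_d*1.010000] = 5.425591
  V(0,+0) = exp(-r*dt) * [p_u*5.425591 + p_m*1.543301 + p_d*0.171246] = 1.954258

Answer: Price = V(0,0) = 1.9543
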